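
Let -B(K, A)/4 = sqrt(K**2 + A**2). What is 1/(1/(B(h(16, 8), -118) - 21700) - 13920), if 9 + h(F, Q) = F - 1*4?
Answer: -6551685663940/91199464744108801 - 4*sqrt(13933)/91199464744108801 ≈ -7.1839e-5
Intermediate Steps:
h(F, Q) = -13 + F (h(F, Q) = -9 + (F - 1*4) = -9 + (F - 4) = -9 + (-4 + F) = -13 + F)
B(K, A) = -4*sqrt(A**2 + K**2) (B(K, A) = -4*sqrt(K**2 + A**2) = -4*sqrt(A**2 + K**2))
1/(1/(B(h(16, 8), -118) - 21700) - 13920) = 1/(1/(-4*sqrt((-118)**2 + (-13 + 16)**2) - 21700) - 13920) = 1/(1/(-4*sqrt(13924 + 3**2) - 21700) - 13920) = 1/(1/(-4*sqrt(13924 + 9) - 21700) - 13920) = 1/(1/(-4*sqrt(13933) - 21700) - 13920) = 1/(1/(-21700 - 4*sqrt(13933)) - 13920) = 1/(-13920 + 1/(-21700 - 4*sqrt(13933)))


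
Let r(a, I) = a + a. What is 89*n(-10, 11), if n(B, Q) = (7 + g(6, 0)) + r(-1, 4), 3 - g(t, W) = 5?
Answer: 267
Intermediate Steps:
r(a, I) = 2*a
g(t, W) = -2 (g(t, W) = 3 - 1*5 = 3 - 5 = -2)
n(B, Q) = 3 (n(B, Q) = (7 - 2) + 2*(-1) = 5 - 2 = 3)
89*n(-10, 11) = 89*3 = 267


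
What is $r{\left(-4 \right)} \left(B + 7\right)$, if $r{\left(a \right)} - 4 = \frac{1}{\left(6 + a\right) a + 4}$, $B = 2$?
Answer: $\frac{135}{4} \approx 33.75$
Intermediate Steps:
$r{\left(a \right)} = 4 + \frac{1}{4 + a \left(6 + a\right)}$ ($r{\left(a \right)} = 4 + \frac{1}{\left(6 + a\right) a + 4} = 4 + \frac{1}{a \left(6 + a\right) + 4} = 4 + \frac{1}{4 + a \left(6 + a\right)}$)
$r{\left(-4 \right)} \left(B + 7\right) = \frac{17 + 4 \left(-4\right)^{2} + 24 \left(-4\right)}{4 + \left(-4\right)^{2} + 6 \left(-4\right)} \left(2 + 7\right) = \frac{17 + 4 \cdot 16 - 96}{4 + 16 - 24} \cdot 9 = \frac{17 + 64 - 96}{-4} \cdot 9 = \left(- \frac{1}{4}\right) \left(-15\right) 9 = \frac{15}{4} \cdot 9 = \frac{135}{4}$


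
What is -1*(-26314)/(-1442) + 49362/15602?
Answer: -84842756/5624521 ≈ -15.084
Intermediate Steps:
-1*(-26314)/(-1442) + 49362/15602 = 26314*(-1/1442) + 49362*(1/15602) = -13157/721 + 24681/7801 = -84842756/5624521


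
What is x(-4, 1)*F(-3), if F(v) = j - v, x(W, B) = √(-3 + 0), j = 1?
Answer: 4*I*√3 ≈ 6.9282*I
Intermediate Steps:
x(W, B) = I*√3 (x(W, B) = √(-3) = I*√3)
F(v) = 1 - v
x(-4, 1)*F(-3) = (I*√3)*(1 - 1*(-3)) = (I*√3)*(1 + 3) = (I*√3)*4 = 4*I*√3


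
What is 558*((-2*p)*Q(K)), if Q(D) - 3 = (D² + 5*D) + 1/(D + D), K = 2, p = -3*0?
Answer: 0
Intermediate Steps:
p = 0
Q(D) = 3 + D² + 1/(2*D) + 5*D (Q(D) = 3 + ((D² + 5*D) + 1/(D + D)) = 3 + ((D² + 5*D) + 1/(2*D)) = 3 + (D² + 1/(2*D) + 5*D) = 3 + D² + 1/(2*D) + 5*D)
558*((-2*p)*Q(K)) = 558*((-2*0)*(3 + 2² + (½)/2 + 5*2)) = 558*(0*(3 + 4 + (½)*(½) + 10)) = 558*(0*(3 + 4 + ¼ + 10)) = 558*(0*(69/4)) = 558*0 = 0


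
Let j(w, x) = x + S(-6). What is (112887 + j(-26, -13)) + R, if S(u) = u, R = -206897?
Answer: -94029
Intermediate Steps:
j(w, x) = -6 + x (j(w, x) = x - 6 = -6 + x)
(112887 + j(-26, -13)) + R = (112887 + (-6 - 13)) - 206897 = (112887 - 19) - 206897 = 112868 - 206897 = -94029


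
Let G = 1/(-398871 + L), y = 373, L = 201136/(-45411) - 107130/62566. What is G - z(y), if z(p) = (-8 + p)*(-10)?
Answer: 2068242572434997587/566641801056326 ≈ 3650.0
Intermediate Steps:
L = -8724577703/1420592313 (L = 201136*(-1/45411) - 107130*1/62566 = -201136/45411 - 53565/31283 = -8724577703/1420592313 ≈ -6.1415)
G = -1420592313/566641801056326 (G = 1/(-398871 - 8724577703/1420592313) = 1/(-566641801056326/1420592313) = -1420592313/566641801056326 ≈ -2.5070e-6)
z(p) = 80 - 10*p
G - z(y) = -1420592313/566641801056326 - (80 - 10*373) = -1420592313/566641801056326 - (80 - 3730) = -1420592313/566641801056326 - 1*(-3650) = -1420592313/566641801056326 + 3650 = 2068242572434997587/566641801056326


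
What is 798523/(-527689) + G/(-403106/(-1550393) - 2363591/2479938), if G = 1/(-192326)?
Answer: -8896779831792637637174/5879299816268675114015 ≈ -1.5132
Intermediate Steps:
G = -1/192326 ≈ -5.1995e-6
798523/(-527689) + G/(-403106/(-1550393) - 2363591/2479938) = 798523/(-527689) - 1/(192326*(-403106/(-1550393) - 2363591/2479938)) = 798523*(-1/527689) - 1/(192326*(-403106*(-1/1550393) - 2363591*1/2479938)) = -798523/527689 - 1/(192326*(403106/1550393 - 2363591/2479938)) = -798523/527689 - 1/(192326*(-2664817053835/3844878515634)) = -798523/527689 - 1/192326*(-3844878515634/2664817053835) = -798523/527689 + 1922439257817/256256802347935105 = -8896779831792637637174/5879299816268675114015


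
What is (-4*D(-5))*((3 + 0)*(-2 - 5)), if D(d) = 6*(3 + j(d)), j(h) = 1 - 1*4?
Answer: 0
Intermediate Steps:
j(h) = -3 (j(h) = 1 - 4 = -3)
D(d) = 0 (D(d) = 6*(3 - 3) = 6*0 = 0)
(-4*D(-5))*((3 + 0)*(-2 - 5)) = (-4*0)*((3 + 0)*(-2 - 5)) = 0*(3*(-7)) = 0*(-21) = 0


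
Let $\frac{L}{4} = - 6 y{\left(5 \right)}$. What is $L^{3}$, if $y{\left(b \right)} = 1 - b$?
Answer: $884736$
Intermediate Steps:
$L = 96$ ($L = 4 \left(- 6 \left(1 - 5\right)\right) = 4 \left(\left(-6\right) \left(-4\right)\right) = 4 \cdot 24 = 96$)
$L^{3} = 96^{3} = 884736$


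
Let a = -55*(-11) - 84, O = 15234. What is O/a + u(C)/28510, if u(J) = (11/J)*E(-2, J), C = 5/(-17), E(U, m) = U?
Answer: 1085900777/37134275 ≈ 29.243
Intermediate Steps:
a = 521 (a = 605 - 84 = 521)
C = -5/17 (C = 5*(-1/17) = -5/17 ≈ -0.29412)
u(J) = -22/J (u(J) = (11/J)*(-2) = -22/J)
O/a + u(C)/28510 = 15234/521 - 22/(-5/17)/28510 = 15234*(1/521) - 22*(-17/5)*(1/28510) = 15234/521 + (374/5)*(1/28510) = 15234/521 + 187/71275 = 1085900777/37134275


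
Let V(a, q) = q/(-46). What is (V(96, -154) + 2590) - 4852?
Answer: -51949/23 ≈ -2258.7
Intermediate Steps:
V(a, q) = -q/46 (V(a, q) = q*(-1/46) = -q/46)
(V(96, -154) + 2590) - 4852 = (-1/46*(-154) + 2590) - 4852 = (77/23 + 2590) - 4852 = 59647/23 - 4852 = -51949/23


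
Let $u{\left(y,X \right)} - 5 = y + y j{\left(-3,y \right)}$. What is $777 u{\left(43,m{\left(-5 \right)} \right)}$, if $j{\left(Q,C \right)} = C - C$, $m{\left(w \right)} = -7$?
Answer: $37296$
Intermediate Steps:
$j{\left(Q,C \right)} = 0$
$u{\left(y,X \right)} = 5 + y$ ($u{\left(y,X \right)} = 5 + \left(y + y 0\right) = 5 + \left(y + 0\right) = 5 + y$)
$777 u{\left(43,m{\left(-5 \right)} \right)} = 777 \left(5 + 43\right) = 777 \cdot 48 = 37296$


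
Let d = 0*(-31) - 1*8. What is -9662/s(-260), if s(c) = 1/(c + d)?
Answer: 2589416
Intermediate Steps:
d = -8 (d = 0 - 8 = -8)
s(c) = 1/(-8 + c) (s(c) = 1/(c - 8) = 1/(-8 + c))
-9662/s(-260) = -9662/(1/(-8 - 260)) = -9662/(1/(-268)) = -9662/(-1/268) = -9662*(-268) = 2589416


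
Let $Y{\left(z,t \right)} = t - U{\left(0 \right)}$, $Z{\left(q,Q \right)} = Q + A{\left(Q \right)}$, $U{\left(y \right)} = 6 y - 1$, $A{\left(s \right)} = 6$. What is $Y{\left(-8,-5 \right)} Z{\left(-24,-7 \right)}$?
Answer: $4$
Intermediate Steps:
$U{\left(y \right)} = -1 + 6 y$
$Z{\left(q,Q \right)} = 6 + Q$ ($Z{\left(q,Q \right)} = Q + 6 = 6 + Q$)
$Y{\left(z,t \right)} = 1 + t$ ($Y{\left(z,t \right)} = t - \left(-1 + 6 \cdot 0\right) = t - \left(-1 + 0\right) = t - -1 = t + 1 = 1 + t$)
$Y{\left(-8,-5 \right)} Z{\left(-24,-7 \right)} = \left(1 - 5\right) \left(6 - 7\right) = \left(-4\right) \left(-1\right) = 4$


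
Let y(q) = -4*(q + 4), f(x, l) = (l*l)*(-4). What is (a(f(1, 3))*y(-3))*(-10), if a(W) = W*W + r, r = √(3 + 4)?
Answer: 51840 + 40*√7 ≈ 51946.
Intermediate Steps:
r = √7 ≈ 2.6458
f(x, l) = -4*l² (f(x, l) = l²*(-4) = -4*l²)
y(q) = -16 - 4*q (y(q) = -4*(4 + q) = -16 - 4*q)
a(W) = √7 + W² (a(W) = W*W + √7 = W² + √7 = √7 + W²)
(a(f(1, 3))*y(-3))*(-10) = ((√7 + (-4*3²)²)*(-16 - 4*(-3)))*(-10) = ((√7 + (-4*9)²)*(-16 + 12))*(-10) = ((√7 + (-36)²)*(-4))*(-10) = ((√7 + 1296)*(-4))*(-10) = ((1296 + √7)*(-4))*(-10) = (-5184 - 4*√7)*(-10) = 51840 + 40*√7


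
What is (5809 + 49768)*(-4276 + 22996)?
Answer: 1040401440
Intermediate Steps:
(5809 + 49768)*(-4276 + 22996) = 55577*18720 = 1040401440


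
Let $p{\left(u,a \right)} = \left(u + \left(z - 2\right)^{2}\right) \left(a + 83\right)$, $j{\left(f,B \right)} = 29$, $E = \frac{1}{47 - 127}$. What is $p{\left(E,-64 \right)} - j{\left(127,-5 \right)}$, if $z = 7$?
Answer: $\frac{35661}{80} \approx 445.76$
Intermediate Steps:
$E = - \frac{1}{80}$ ($E = \frac{1}{-80} = - \frac{1}{80} \approx -0.0125$)
$p{\left(u,a \right)} = \left(25 + u\right) \left(83 + a\right)$ ($p{\left(u,a \right)} = \left(u + \left(7 - 2\right)^{2}\right) \left(a + 83\right) = \left(u + 5^{2}\right) \left(83 + a\right) = \left(u + 25\right) \left(83 + a\right) = \left(25 + u\right) \left(83 + a\right)$)
$p{\left(E,-64 \right)} - j{\left(127,-5 \right)} = \left(2075 + 25 \left(-64\right) + 83 \left(- \frac{1}{80}\right) - - \frac{4}{5}\right) - 29 = \left(2075 - 1600 - \frac{83}{80} + \frac{4}{5}\right) - 29 = \frac{37981}{80} - 29 = \frac{35661}{80}$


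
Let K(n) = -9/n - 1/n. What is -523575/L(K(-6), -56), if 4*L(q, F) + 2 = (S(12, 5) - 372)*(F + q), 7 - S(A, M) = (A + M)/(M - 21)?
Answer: -33508800/316351 ≈ -105.92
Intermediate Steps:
K(n) = -10/n
S(A, M) = 7 - (A + M)/(-21 + M) (S(A, M) = 7 - (A + M)/(M - 21) = 7 - (A + M)/(-21 + M))
L(q, F) = -1/2 - 5823*F/64 - 5823*q/64 (L(q, F) = -1/2 + (((-147 - 1*12 + 6*5)/(-21 + 5) - 372)*(F + q))/4 = -1/2 + (((-147 - 12 + 30)/(-16) - 372)*(F + q))/4 = -1/2 + ((-1/16*(-129) - 372)*(F + q))/4 = -1/2 + ((129/16 - 372)*(F + q))/4 = -1/2 + (-5823*(F + q)/16)/4 = -1/2 + (-5823*F/16 - 5823*q/16)/4 = -1/2 + (-5823*F/64 - 5823*q/64) = -1/2 - 5823*F/64 - 5823*q/64)
-523575/L(K(-6), -56) = -523575/(-1/2 - 5823/64*(-56) - (-29115)/(32*(-6))) = -523575/(-1/2 + 40761/8 - (-29115)*(-1)/(32*6)) = -523575/(-1/2 + 40761/8 - 5823/64*5/3) = -523575/(-1/2 + 40761/8 - 9705/64) = -523575/316351/64 = -523575*64/316351 = -33508800/316351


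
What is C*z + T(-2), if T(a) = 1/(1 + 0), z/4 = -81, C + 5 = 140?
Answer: -43739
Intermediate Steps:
C = 135 (C = -5 + 140 = 135)
z = -324 (z = 4*(-81) = -324)
T(a) = 1 (T(a) = 1/1 = 1)
C*z + T(-2) = 135*(-324) + 1 = -43740 + 1 = -43739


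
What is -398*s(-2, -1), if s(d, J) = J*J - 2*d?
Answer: -1990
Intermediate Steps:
s(d, J) = J**2 - 2*d
-398*s(-2, -1) = -398*((-1)**2 - 2*(-2)) = -398*(1 + 4) = -398*5 = -1990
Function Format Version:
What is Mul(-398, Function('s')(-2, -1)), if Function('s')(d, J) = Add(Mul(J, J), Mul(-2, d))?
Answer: -1990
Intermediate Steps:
Function('s')(d, J) = Add(Pow(J, 2), Mul(-2, d))
Mul(-398, Function('s')(-2, -1)) = Mul(-398, Add(Pow(-1, 2), Mul(-2, -2))) = Mul(-398, Add(1, 4)) = Mul(-398, 5) = -1990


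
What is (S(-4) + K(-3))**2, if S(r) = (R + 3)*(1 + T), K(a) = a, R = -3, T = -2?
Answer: 9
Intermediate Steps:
S(r) = 0 (S(r) = (-3 + 3)*(1 - 2) = 0*(-1) = 0)
(S(-4) + K(-3))**2 = (0 - 3)**2 = (-3)**2 = 9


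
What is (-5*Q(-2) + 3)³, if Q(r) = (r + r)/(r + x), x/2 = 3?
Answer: 512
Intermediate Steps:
x = 6 (x = 2*3 = 6)
Q(r) = 2*r/(6 + r) (Q(r) = (r + r)/(r + 6) = (2*r)/(6 + r) = 2*r/(6 + r))
(-5*Q(-2) + 3)³ = (-10*(-2)/(6 - 2) + 3)³ = (-10*(-2)/4 + 3)³ = (-5*(-1) + 3)³ = (5 + 3)³ = 8³ = 512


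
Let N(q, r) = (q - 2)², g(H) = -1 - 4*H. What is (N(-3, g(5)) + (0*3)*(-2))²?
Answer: 625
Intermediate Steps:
N(q, r) = (-2 + q)²
(N(-3, g(5)) + (0*3)*(-2))² = ((-2 - 3)² + (0*3)*(-2))² = ((-5)² + 0*(-2))² = (25 + 0)² = 25² = 625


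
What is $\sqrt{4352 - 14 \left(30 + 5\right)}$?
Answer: $\sqrt{3862} \approx 62.145$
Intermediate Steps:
$\sqrt{4352 - 14 \left(30 + 5\right)} = \sqrt{4352 - 490} = \sqrt{3862}$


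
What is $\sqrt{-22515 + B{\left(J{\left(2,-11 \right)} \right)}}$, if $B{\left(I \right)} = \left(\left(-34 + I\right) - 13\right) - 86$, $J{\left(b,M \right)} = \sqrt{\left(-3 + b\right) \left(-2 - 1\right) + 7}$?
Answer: $\sqrt{-22648 + \sqrt{10}} \approx 150.48 i$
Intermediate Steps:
$J{\left(b,M \right)} = \sqrt{16 - 3 b}$ ($J{\left(b,M \right)} = \sqrt{\left(-3 + b\right) \left(-3\right) + 7} = \sqrt{\left(9 - 3 b\right) + 7} = \sqrt{16 - 3 b}$)
$B{\left(I \right)} = -133 + I$ ($B{\left(I \right)} = \left(-47 + I\right) - 86 = -133 + I$)
$\sqrt{-22515 + B{\left(J{\left(2,-11 \right)} \right)}} = \sqrt{-22515 - \left(133 - \sqrt{16 - 6}\right)} = \sqrt{-22515 - \left(133 - \sqrt{10}\right)} = \sqrt{-22648 + \sqrt{10}}$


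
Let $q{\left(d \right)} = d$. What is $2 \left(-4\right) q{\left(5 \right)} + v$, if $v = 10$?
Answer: $-30$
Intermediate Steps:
$2 \left(-4\right) q{\left(5 \right)} + v = 2 \left(-4\right) 5 + 10 = \left(-8\right) 5 + 10 = -40 + 10 = -30$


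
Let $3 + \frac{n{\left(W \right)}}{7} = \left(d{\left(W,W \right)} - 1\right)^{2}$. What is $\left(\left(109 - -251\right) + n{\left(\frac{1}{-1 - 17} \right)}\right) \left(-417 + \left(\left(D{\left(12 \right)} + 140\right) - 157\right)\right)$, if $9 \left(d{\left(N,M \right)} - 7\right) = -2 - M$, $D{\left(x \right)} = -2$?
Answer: $- \frac{1639632391}{6561} \approx -2.4991 \cdot 10^{5}$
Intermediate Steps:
$d{\left(N,M \right)} = \frac{61}{9} - \frac{M}{9}$ ($d{\left(N,M \right)} = 7 + \frac{-2 - M}{9} = 7 - \left(\frac{2}{9} + \frac{M}{9}\right) = \frac{61}{9} - \frac{M}{9}$)
$n{\left(W \right)} = -21 + 7 \left(\frac{52}{9} - \frac{W}{9}\right)^{2}$ ($n{\left(W \right)} = -21 + 7 \left(\left(\frac{61}{9} - \frac{W}{9}\right) - 1\right)^{2} = -21 + 7 \left(\frac{52}{9} - \frac{W}{9}\right)^{2}$)
$\left(\left(109 - -251\right) + n{\left(\frac{1}{-1 - 17} \right)}\right) \left(-417 + \left(\left(D{\left(12 \right)} + 140\right) - 157\right)\right) = \left(\left(109 - -251\right) - \left(21 - \frac{7 \left(-52 + \frac{1}{-1 - 17}\right)^{2}}{81}\right)\right) \left(-417 + \left(\left(-2 + 140\right) - 157\right)\right) = \left(\left(109 + 251\right) - \left(21 - \frac{7 \left(-52 + \frac{1}{-18}\right)^{2}}{81}\right)\right) \left(-417 + \left(138 - 157\right)\right) = \left(360 - \left(21 - \frac{7 \left(-52 - \frac{1}{18}\right)^{2}}{81}\right)\right) \left(-417 - 19\right) = \left(360 - \left(21 - \frac{7 \left(- \frac{937}{18}\right)^{2}}{81}\right)\right) \left(-436\right) = \left(360 + \left(-21 + \frac{7}{81} \cdot \frac{877969}{324}\right)\right) \left(-436\right) = \left(360 + \left(-21 + \frac{6145783}{26244}\right)\right) \left(-436\right) = \left(360 + \frac{5594659}{26244}\right) \left(-436\right) = \frac{15042499}{26244} \left(-436\right) = - \frac{1639632391}{6561}$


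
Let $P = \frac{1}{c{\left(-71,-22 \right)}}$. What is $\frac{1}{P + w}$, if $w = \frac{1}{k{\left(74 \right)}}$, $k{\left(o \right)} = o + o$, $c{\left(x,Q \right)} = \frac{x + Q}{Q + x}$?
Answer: $\frac{148}{149} \approx 0.99329$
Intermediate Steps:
$c{\left(x,Q \right)} = 1$ ($c{\left(x,Q \right)} = \frac{Q + x}{Q + x} = 1$)
$k{\left(o \right)} = 2 o$
$P = 1$ ($P = 1^{-1} = 1$)
$w = \frac{1}{148}$ ($w = \frac{1}{2 \cdot 74} = \frac{1}{148} \approx 0.0067568$)
$\frac{1}{P + w} = \frac{1}{1 + \frac{1}{148}} = \frac{1}{\frac{149}{148}} = \frac{148}{149}$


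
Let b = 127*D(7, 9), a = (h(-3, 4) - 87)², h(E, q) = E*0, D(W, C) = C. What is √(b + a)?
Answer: 66*√2 ≈ 93.338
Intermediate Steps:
h(E, q) = 0
a = 7569 (a = (0 - 87)² = (-87)² = 7569)
b = 1143 (b = 127*9 = 1143)
√(b + a) = √(1143 + 7569) = √8712 = 66*√2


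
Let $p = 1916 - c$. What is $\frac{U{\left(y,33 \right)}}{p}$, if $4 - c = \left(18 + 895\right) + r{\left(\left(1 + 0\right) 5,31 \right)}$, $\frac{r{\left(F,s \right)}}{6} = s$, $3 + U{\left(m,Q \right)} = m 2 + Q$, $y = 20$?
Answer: $\frac{70}{3011} \approx 0.023248$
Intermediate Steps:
$U{\left(m,Q \right)} = -3 + Q + 2 m$ ($U{\left(m,Q \right)} = -3 + \left(m 2 + Q\right) = -3 + \left(2 m + Q\right) = -3 + \left(Q + 2 m\right) = -3 + Q + 2 m$)
$r{\left(F,s \right)} = 6 s$
$c = -1095$ ($c = 4 - \left(\left(18 + 895\right) + 6 \cdot 31\right) = 4 - \left(913 + 186\right) = 4 - 1099 = -1095$)
$p = 3011$ ($p = 1916 - -1095 = 1916 + 1095 = 3011$)
$\frac{U{\left(y,33 \right)}}{p} = \frac{-3 + 33 + 2 \cdot 20}{3011} = \left(-3 + 33 + 40\right) \frac{1}{3011} = 70 \cdot \frac{1}{3011} = \frac{70}{3011}$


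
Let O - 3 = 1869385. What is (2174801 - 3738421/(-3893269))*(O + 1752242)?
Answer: 30664663726618010700/3893269 ≈ 7.8763e+12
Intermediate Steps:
O = 1869388 (O = 3 + 1869385 = 1869388)
(2174801 - 3738421/(-3893269))*(O + 1752242) = (2174801 - 3738421/(-3893269))*(1869388 + 1752242) = (2174801 - 3738421*(-1/3893269))*3621630 = (2174801 + 3738421/3893269)*3621630 = (8467089052890/3893269)*3621630 = 30664663726618010700/3893269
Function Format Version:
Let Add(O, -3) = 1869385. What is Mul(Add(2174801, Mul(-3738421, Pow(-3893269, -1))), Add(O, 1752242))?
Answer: Rational(30664663726618010700, 3893269) ≈ 7.8763e+12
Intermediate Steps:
O = 1869388 (O = Add(3, 1869385) = 1869388)
Mul(Add(2174801, Mul(-3738421, Pow(-3893269, -1))), Add(O, 1752242)) = Mul(Add(2174801, Mul(-3738421, Pow(-3893269, -1))), Add(1869388, 1752242)) = Mul(Add(2174801, Mul(-3738421, Rational(-1, 3893269))), 3621630) = Mul(Add(2174801, Rational(3738421, 3893269)), 3621630) = Mul(Rational(8467089052890, 3893269), 3621630) = Rational(30664663726618010700, 3893269)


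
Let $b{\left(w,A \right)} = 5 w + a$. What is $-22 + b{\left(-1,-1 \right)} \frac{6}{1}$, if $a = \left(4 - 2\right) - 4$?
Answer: $-64$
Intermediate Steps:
$a = -2$ ($a = 2 - 4 = -2$)
$b{\left(w,A \right)} = -2 + 5 w$ ($b{\left(w,A \right)} = 5 w - 2 = -2 + 5 w$)
$-22 + b{\left(-1,-1 \right)} \frac{6}{1} = -22 + \left(-2 + 5 \left(-1\right)\right) \frac{6}{1} = -22 + \left(-2 - 5\right) 6 \cdot 1 = -22 - 42 = -64$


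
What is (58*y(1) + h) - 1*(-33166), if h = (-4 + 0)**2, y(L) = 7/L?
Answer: 33588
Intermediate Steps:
h = 16 (h = (-4)**2 = 16)
(58*y(1) + h) - 1*(-33166) = (58*(7/1) + 16) - 1*(-33166) = (58*(7*1) + 16) + 33166 = (58*7 + 16) + 33166 = (406 + 16) + 33166 = 422 + 33166 = 33588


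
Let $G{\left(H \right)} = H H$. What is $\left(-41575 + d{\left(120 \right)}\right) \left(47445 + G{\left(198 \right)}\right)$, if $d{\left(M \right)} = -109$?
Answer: $-3611876916$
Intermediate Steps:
$G{\left(H \right)} = H^{2}$
$\left(-41575 + d{\left(120 \right)}\right) \left(47445 + G{\left(198 \right)}\right) = \left(-41575 - 109\right) \left(47445 + 198^{2}\right) = - 41684 \left(47445 + 39204\right) = \left(-41684\right) 86649 = -3611876916$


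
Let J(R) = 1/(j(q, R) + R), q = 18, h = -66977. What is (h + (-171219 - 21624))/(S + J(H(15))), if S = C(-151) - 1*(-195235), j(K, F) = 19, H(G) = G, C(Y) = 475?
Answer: -8833880/6654141 ≈ -1.3276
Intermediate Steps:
J(R) = 1/(19 + R)
S = 195710 (S = 475 - 1*(-195235) = 475 + 195235 = 195710)
(h + (-171219 - 21624))/(S + J(H(15))) = (-66977 + (-171219 - 21624))/(195710 + 1/(19 + 15)) = (-66977 - 192843)/(195710 + 1/34) = -259820/(195710 + 1/34) = -259820/6654141/34 = -259820*34/6654141 = -8833880/6654141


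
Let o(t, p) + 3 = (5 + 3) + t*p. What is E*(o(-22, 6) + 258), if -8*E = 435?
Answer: -56985/8 ≈ -7123.1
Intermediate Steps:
o(t, p) = 5 + p*t (o(t, p) = -3 + ((5 + 3) + t*p) = -3 + (8 + p*t) = 5 + p*t)
E = -435/8 (E = -⅛*435 = -435/8 ≈ -54.375)
E*(o(-22, 6) + 258) = -435*((5 + 6*(-22)) + 258)/8 = -435*((5 - 132) + 258)/8 = -435*(-127 + 258)/8 = -435/8*131 = -56985/8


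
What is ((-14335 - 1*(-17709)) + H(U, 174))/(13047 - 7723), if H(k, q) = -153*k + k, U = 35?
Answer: -973/2662 ≈ -0.36551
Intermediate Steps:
H(k, q) = -152*k
((-14335 - 1*(-17709)) + H(U, 174))/(13047 - 7723) = ((-14335 - 1*(-17709)) - 152*35)/(13047 - 7723) = ((-14335 + 17709) - 5320)/5324 = (3374 - 5320)*(1/5324) = -1946*1/5324 = -973/2662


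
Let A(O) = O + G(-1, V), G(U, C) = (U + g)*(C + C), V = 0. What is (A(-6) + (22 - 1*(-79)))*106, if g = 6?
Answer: 10070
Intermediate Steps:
G(U, C) = 2*C*(6 + U) (G(U, C) = (U + 6)*(C + C) = (6 + U)*(2*C) = 2*C*(6 + U))
A(O) = O (A(O) = O + 2*0*(6 - 1) = O + 2*0*5 = O + 0 = O)
(A(-6) + (22 - 1*(-79)))*106 = (-6 + (22 - 1*(-79)))*106 = (-6 + (22 + 79))*106 = (-6 + 101)*106 = 95*106 = 10070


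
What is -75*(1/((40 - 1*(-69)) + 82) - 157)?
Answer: 2248950/191 ≈ 11775.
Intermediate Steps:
-75*(1/((40 - 1*(-69)) + 82) - 157) = -75*(1/((40 + 69) + 82) - 157) = -75*(1/(109 + 82) - 157) = -75*(1/191 - 157) = -75*(-29986/191) = 2248950/191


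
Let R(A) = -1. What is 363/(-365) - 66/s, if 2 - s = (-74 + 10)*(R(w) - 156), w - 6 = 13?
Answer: -1811304/1833395 ≈ -0.98795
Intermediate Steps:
w = 19 (w = 6 + 13 = 19)
s = -10046 (s = 2 - (-74 + 10)*(-1 - 156) = 2 - (-64)*(-157) = 2 - 1*10048 = 2 - 10048 = -10046)
363/(-365) - 66/s = 363/(-365) - 66/(-10046) = 363*(-1/365) - 66*(-1/10046) = -363/365 + 33/5023 = -1811304/1833395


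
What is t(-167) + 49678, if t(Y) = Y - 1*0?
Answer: 49511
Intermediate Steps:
t(Y) = Y (t(Y) = Y + 0 = Y)
t(-167) + 49678 = -167 + 49678 = 49511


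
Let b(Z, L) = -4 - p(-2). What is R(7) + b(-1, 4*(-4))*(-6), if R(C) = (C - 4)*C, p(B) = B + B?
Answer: 21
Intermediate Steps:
p(B) = 2*B
b(Z, L) = 0 (b(Z, L) = -4 - 2*(-2) = -4 - 1*(-4) = -4 + 4 = 0)
R(C) = C*(-4 + C) (R(C) = (-4 + C)*C = C*(-4 + C))
R(7) + b(-1, 4*(-4))*(-6) = 7*(-4 + 7) + 0*(-6) = 7*3 + 0 = 21 + 0 = 21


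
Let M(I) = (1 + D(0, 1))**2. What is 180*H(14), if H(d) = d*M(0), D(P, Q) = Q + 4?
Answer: 90720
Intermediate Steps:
D(P, Q) = 4 + Q
M(I) = 36 (M(I) = (1 + (4 + 1))**2 = (1 + 5)**2 = 6**2 = 36)
H(d) = 36*d (H(d) = d*36 = 36*d)
180*H(14) = 180*(36*14) = 180*504 = 90720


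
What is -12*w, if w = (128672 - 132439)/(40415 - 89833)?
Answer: -22602/24709 ≈ -0.91473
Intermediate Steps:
w = 3767/49418 (w = -3767/(-49418) = -3767*(-1/49418) = 3767/49418 ≈ 0.076227)
-12*w = -12*3767/49418 = -22602/24709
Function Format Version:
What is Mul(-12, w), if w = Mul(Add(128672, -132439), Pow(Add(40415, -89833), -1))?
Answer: Rational(-22602, 24709) ≈ -0.91473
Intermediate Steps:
w = Rational(3767, 49418) (w = Mul(-3767, Pow(-49418, -1)) = Mul(-3767, Rational(-1, 49418)) = Rational(3767, 49418) ≈ 0.076227)
Mul(-12, w) = Mul(-12, Rational(3767, 49418)) = Rational(-22602, 24709)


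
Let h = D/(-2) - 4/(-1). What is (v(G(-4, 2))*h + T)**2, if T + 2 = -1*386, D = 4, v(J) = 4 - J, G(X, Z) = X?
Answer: 138384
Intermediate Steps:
T = -388 (T = -2 - 1*386 = -2 - 386 = -388)
h = 2 (h = 4/(-2) - 4/(-1) = 4*(-1/2) - 4*(-1) = -2 + 4 = 2)
(v(G(-4, 2))*h + T)**2 = ((4 - 1*(-4))*2 - 388)**2 = ((4 + 4)*2 - 388)**2 = (8*2 - 388)**2 = (16 - 388)**2 = (-372)**2 = 138384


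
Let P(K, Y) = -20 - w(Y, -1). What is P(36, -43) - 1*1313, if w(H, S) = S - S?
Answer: -1333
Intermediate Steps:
w(H, S) = 0
P(K, Y) = -20 (P(K, Y) = -20 - 1*0 = -20 + 0 = -20)
P(36, -43) - 1*1313 = -20 - 1*1313 = -20 - 1313 = -1333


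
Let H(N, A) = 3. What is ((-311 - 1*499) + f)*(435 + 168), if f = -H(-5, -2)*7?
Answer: -501093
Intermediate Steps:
f = -21 (f = -1*3*7 = -3*7 = -21)
((-311 - 1*499) + f)*(435 + 168) = ((-311 - 1*499) - 21)*(435 + 168) = ((-311 - 499) - 21)*603 = (-810 - 21)*603 = -831*603 = -501093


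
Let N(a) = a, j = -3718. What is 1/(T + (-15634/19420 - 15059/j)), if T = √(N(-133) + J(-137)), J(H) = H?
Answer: 2184741061945/188857282026271 - 2019636135075*I*√30/188857282026271 ≈ 0.011568 - 0.058573*I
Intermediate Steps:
T = 3*I*√30 (T = √(-133 - 137) = √(-270) = 3*I*√30 ≈ 16.432*I)
1/(T + (-15634/19420 - 15059/j)) = 1/(3*I*√30 + (-15634/19420 - 15059/(-3718))) = 1/(3*I*√30 + (-15634*1/19420 - 15059*(-1/3718))) = 1/(3*I*√30 + (-7817/9710 + 1369/338)) = 1/(3*I*√30 + 2662711/820495) = 1/(2662711/820495 + 3*I*√30)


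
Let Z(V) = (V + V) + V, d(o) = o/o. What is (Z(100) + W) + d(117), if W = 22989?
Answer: 23290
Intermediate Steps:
d(o) = 1
Z(V) = 3*V (Z(V) = 2*V + V = 3*V)
(Z(100) + W) + d(117) = (3*100 + 22989) + 1 = (300 + 22989) + 1 = 23289 + 1 = 23290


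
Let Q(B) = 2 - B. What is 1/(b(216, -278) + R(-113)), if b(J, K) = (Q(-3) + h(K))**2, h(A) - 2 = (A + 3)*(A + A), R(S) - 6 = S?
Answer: 1/23380550542 ≈ 4.2771e-11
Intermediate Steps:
R(S) = 6 + S
h(A) = 2 + 2*A*(3 + A) (h(A) = 2 + (A + 3)*(A + A) = 2 + (3 + A)*(2*A) = 2 + 2*A*(3 + A))
b(J, K) = (7 + 2*K**2 + 6*K)**2 (b(J, K) = ((2 - 1*(-3)) + (2 + 2*K**2 + 6*K))**2 = ((2 + 3) + (2 + 2*K**2 + 6*K))**2 = (5 + (2 + 2*K**2 + 6*K))**2 = (7 + 2*K**2 + 6*K)**2)
1/(b(216, -278) + R(-113)) = 1/((7 + 2*(-278)**2 + 6*(-278))**2 + (6 - 113)) = 1/((7 + 2*77284 - 1668)**2 - 107) = 1/((7 + 154568 - 1668)**2 - 107) = 1/(152907**2 - 107) = 1/(23380550649 - 107) = 1/23380550542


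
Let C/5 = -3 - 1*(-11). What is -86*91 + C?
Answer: -7786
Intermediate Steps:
C = 40 (C = 5*(-3 - 1*(-11)) = 5*(-3 + 11) = 5*8 = 40)
-86*91 + C = -86*91 + 40 = -7826 + 40 = -7786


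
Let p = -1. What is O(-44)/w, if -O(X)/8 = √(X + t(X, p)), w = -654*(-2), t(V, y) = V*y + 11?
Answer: -2*√11/327 ≈ -0.020285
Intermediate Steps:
t(V, y) = 11 + V*y
w = 1308
O(X) = -8*√11 (O(X) = -8*√(X + (11 + X*(-1))) = -8*√(X + (11 - X)) = -8*√11)
O(-44)/w = -8*√11/1308 = -8*√11*(1/1308) = -2*√11/327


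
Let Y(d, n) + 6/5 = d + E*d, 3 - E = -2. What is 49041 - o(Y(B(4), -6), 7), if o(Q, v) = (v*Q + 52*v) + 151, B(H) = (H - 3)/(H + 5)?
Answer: 727946/15 ≈ 48530.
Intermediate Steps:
E = 5 (E = 3 - 1*(-2) = 3 + 2 = 5)
B(H) = (-3 + H)/(5 + H)
Y(d, n) = -6/5 + 6*d (Y(d, n) = -6/5 + (d + 5*d) = -6/5 + 6*d)
o(Q, v) = 151 + 52*v + Q*v (o(Q, v) = (Q*v + 52*v) + 151 = (52*v + Q*v) + 151 = 151 + 52*v + Q*v)
49041 - o(Y(B(4), -6), 7) = 49041 - (151 + 52*7 + (-6/5 + 6*((-3 + 4)/(5 + 4)))*7) = 49041 - (151 + 364 + (-6/5 + 6*(1/9))*7) = 49041 - (151 + 364 + (-6/5 + 6*((⅑)*1))*7) = 49041 - (151 + 364 + (-6/5 + 6*(⅑))*7) = 49041 - (151 + 364 + (-6/5 + ⅔)*7) = 49041 - (151 + 364 - 8/15*7) = 49041 - (151 + 364 - 56/15) = 49041 - 1*7669/15 = 49041 - 7669/15 = 727946/15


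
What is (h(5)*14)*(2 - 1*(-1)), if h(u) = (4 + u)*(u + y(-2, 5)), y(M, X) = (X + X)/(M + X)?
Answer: 3150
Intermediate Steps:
y(M, X) = 2*X/(M + X) (y(M, X) = (2*X)/(M + X) = 2*X/(M + X))
h(u) = (4 + u)*(10/3 + u) (h(u) = (4 + u)*(u + 2*5/(-2 + 5)) = (4 + u)*(u + 2*5/3) = (4 + u)*(u + 2*5*(⅓)) = (4 + u)*(u + 10/3) = (4 + u)*(10/3 + u))
(h(5)*14)*(2 - 1*(-1)) = ((40/3 + 5² + (22/3)*5)*14)*(2 - 1*(-1)) = ((40/3 + 25 + 110/3)*14)*(2 + 1) = (75*14)*3 = 1050*3 = 3150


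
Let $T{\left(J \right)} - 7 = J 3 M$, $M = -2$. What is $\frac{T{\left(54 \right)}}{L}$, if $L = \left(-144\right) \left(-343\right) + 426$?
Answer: $- \frac{317}{49818} \approx -0.0063632$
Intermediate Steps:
$L = 49818$ ($L = 49392 + 426 = 49818$)
$T{\left(J \right)} = 7 - 6 J$ ($T{\left(J \right)} = 7 + J 3 \left(-2\right) = 7 + 3 J \left(-2\right) = 7 - 6 J$)
$\frac{T{\left(54 \right)}}{L} = \frac{7 - 324}{49818} = \left(7 - 324\right) \frac{1}{49818} = \left(-317\right) \frac{1}{49818} = - \frac{317}{49818}$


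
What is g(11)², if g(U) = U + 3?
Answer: 196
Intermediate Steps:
g(U) = 3 + U
g(11)² = (3 + 11)² = 14² = 196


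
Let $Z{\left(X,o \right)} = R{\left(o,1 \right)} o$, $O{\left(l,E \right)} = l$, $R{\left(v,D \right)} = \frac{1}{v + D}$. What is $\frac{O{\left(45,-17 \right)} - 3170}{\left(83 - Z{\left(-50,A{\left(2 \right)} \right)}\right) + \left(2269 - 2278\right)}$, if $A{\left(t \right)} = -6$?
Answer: $- \frac{15625}{364} \approx -42.926$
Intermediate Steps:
$R{\left(v,D \right)} = \frac{1}{D + v}$
$Z{\left(X,o \right)} = \frac{o}{1 + o}$
$\frac{O{\left(45,-17 \right)} - 3170}{\left(83 - Z{\left(-50,A{\left(2 \right)} \right)}\right) + \left(2269 - 2278\right)} = \frac{45 - 3170}{\left(83 - - \frac{6}{1 - 6}\right) + \left(2269 - 2278\right)} = - \frac{3125}{\left(83 - - \frac{6}{-5}\right) - 9} = - \frac{3125}{\left(83 - \left(-6\right) \left(- \frac{1}{5}\right)\right) - 9} = - \frac{3125}{\left(83 - \frac{6}{5}\right) - 9} = - \frac{3125}{\frac{409}{5} - 9} = - \frac{3125}{\frac{364}{5}} = \left(-3125\right) \frac{5}{364} = - \frac{15625}{364}$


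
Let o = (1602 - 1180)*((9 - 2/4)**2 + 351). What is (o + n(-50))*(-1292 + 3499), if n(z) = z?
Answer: 788170461/2 ≈ 3.9409e+8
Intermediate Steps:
o = 357223/2 (o = 422*((9 - 2*1/4)**2 + 351) = 422*((9 - 1/2)**2 + 351) = 422*((17/2)**2 + 351) = 422*(289/4 + 351) = 422*(1693/4) = 357223/2 ≈ 1.7861e+5)
(o + n(-50))*(-1292 + 3499) = (357223/2 - 50)*(-1292 + 3499) = (357123/2)*2207 = 788170461/2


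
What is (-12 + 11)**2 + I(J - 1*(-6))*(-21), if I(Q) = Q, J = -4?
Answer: -41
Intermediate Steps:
(-12 + 11)**2 + I(J - 1*(-6))*(-21) = (-12 + 11)**2 + (-4 - 1*(-6))*(-21) = (-1)**2 + (-4 + 6)*(-21) = 1 + 2*(-21) = 1 - 42 = -41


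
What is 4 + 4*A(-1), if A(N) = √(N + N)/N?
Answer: 4 - 4*I*√2 ≈ 4.0 - 5.6569*I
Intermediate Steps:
A(N) = √2/√N (A(N) = √(2*N)/N = (√2*√N)/N = √2/√N)
4 + 4*A(-1) = 4 + 4*(√2/√(-1)) = 4 + 4*(√2*(-I)) = 4 + 4*(-I*√2) = 4 - 4*I*√2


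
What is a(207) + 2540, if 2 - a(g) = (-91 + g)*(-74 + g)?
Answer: -12886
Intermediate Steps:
a(g) = 2 - (-91 + g)*(-74 + g)
a(207) + 2540 = (-6732 - 1*207**2 + 165*207) + 2540 = (-6732 - 1*42849 + 34155) + 2540 = (-6732 - 42849 + 34155) + 2540 = -15426 + 2540 = -12886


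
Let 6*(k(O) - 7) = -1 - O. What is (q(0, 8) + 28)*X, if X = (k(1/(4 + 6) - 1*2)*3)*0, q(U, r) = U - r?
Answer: 0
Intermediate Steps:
k(O) = 41/6 - O/6 (k(O) = 7 + (-1 - O)/6 = 7 + (-⅙ - O/6) = 41/6 - O/6)
X = 0 (X = ((41/6 - (1/(4 + 6) - 1*2)/6)*3)*0 = ((41/6 - (1/10 - 2)/6)*3)*0 = ((41/6 - (⅒ - 2)/6)*3)*0 = ((41/6 - ⅙*(-19/10))*3)*0 = ((41/6 + 19/60)*3)*0 = ((143/20)*3)*0 = (429/20)*0 = 0)
(q(0, 8) + 28)*X = ((0 - 1*8) + 28)*0 = ((0 - 8) + 28)*0 = (-8 + 28)*0 = 20*0 = 0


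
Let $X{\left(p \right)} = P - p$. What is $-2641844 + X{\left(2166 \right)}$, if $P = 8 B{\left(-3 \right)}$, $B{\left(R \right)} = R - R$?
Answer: $-2644010$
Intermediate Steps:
$B{\left(R \right)} = 0$
$P = 0$ ($P = 8 \cdot 0 = 0$)
$X{\left(p \right)} = - p$ ($X{\left(p \right)} = 0 - p = - p$)
$-2641844 + X{\left(2166 \right)} = -2641844 - 2166 = -2644010$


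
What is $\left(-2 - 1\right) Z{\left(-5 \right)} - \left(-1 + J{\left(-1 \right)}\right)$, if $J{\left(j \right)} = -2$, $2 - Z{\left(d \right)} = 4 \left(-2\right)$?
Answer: $-27$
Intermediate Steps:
$Z{\left(d \right)} = 10$ ($Z{\left(d \right)} = 2 - 4 \left(-2\right) = 2 - -8 = 2 + 8 = 10$)
$\left(-2 - 1\right) Z{\left(-5 \right)} - \left(-1 + J{\left(-1 \right)}\right) = \left(-2 - 1\right) 10 + \left(1 - -2\right) = \left(-3\right) 10 + \left(1 + 2\right) = -30 + 3 = -27$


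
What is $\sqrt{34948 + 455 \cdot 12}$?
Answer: $2 \sqrt{10102} \approx 201.02$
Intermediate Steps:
$\sqrt{34948 + 455 \cdot 12} = \sqrt{34948 + 5460} = \sqrt{40408} = 2 \sqrt{10102}$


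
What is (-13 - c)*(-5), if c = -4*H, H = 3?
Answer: 5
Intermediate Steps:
c = -12 (c = -4*3 = -12)
(-13 - c)*(-5) = (-13 - 1*(-12))*(-5) = (-13 + 12)*(-5) = -1*(-5) = 5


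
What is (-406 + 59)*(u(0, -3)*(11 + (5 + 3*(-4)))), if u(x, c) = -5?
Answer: 6940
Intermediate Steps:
(-406 + 59)*(u(0, -3)*(11 + (5 + 3*(-4)))) = (-406 + 59)*(-5*(11 + (5 + 3*(-4)))) = -(-1735)*(11 + (5 - 12)) = -(-1735)*(11 - 7) = -(-1735)*4 = -347*(-20) = 6940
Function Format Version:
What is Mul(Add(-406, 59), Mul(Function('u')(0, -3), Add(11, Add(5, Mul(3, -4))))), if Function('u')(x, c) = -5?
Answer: 6940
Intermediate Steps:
Mul(Add(-406, 59), Mul(Function('u')(0, -3), Add(11, Add(5, Mul(3, -4))))) = Mul(Add(-406, 59), Mul(-5, Add(11, Add(5, Mul(3, -4))))) = Mul(-347, Mul(-5, Add(11, Add(5, -12)))) = Mul(-347, Mul(-5, Add(11, -7))) = Mul(-347, Mul(-5, 4)) = Mul(-347, -20) = 6940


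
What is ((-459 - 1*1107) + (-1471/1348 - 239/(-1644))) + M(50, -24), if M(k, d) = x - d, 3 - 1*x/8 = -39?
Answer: -334340903/277014 ≈ -1206.9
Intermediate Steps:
x = 336 (x = 24 - 8*(-39) = 24 + 312 = 336)
M(k, d) = 336 - d
((-459 - 1*1107) + (-1471/1348 - 239/(-1644))) + M(50, -24) = ((-459 - 1*1107) + (-1471/1348 - 239/(-1644))) + (336 - 1*(-24)) = ((-459 - 1107) + (-1471*1/1348 - 239*(-1/1644))) + (336 + 24) = (-1566 + (-1471/1348 + 239/1644)) + 360 = (-1566 - 262019/277014) + 360 = -434065943/277014 + 360 = -334340903/277014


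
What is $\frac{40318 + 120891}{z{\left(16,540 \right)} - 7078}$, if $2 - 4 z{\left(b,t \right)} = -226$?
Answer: $- \frac{161209}{7021} \approx -22.961$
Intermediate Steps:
$z{\left(b,t \right)} = 57$ ($z{\left(b,t \right)} = \frac{1}{2} - - \frac{113}{2} = \frac{1}{2} + \frac{113}{2} = 57$)
$\frac{40318 + 120891}{z{\left(16,540 \right)} - 7078} = \frac{40318 + 120891}{57 - 7078} = \frac{161209}{-7021} = 161209 \left(- \frac{1}{7021}\right) = - \frac{161209}{7021}$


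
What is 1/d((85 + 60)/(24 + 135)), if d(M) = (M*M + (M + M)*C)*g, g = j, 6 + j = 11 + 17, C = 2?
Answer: 25281/2491390 ≈ 0.010147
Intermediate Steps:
j = 22 (j = -6 + (11 + 17) = -6 + 28 = 22)
g = 22
d(M) = 22*M² + 88*M (d(M) = (M*M + (M + M)*2)*22 = (M² + (2*M)*2)*22 = (M² + 4*M)*22 = 22*M² + 88*M)
1/d((85 + 60)/(24 + 135)) = 1/(22*((85 + 60)/(24 + 135))*(4 + (85 + 60)/(24 + 135))) = 1/(22*(145/159)*(4 + 145/159)) = 1/(22*(145/159)*(781/159)) = 1/(2491390/25281) = 25281/2491390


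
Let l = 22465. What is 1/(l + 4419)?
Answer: 1/26884 ≈ 3.7197e-5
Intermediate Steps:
1/(l + 4419) = 1/(22465 + 4419) = 1/26884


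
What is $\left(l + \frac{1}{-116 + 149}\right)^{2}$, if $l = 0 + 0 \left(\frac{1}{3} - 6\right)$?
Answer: $\frac{1}{1089} \approx 0.00091827$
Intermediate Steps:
$l = 0$ ($l = 0 + 0 \left(\frac{1}{3} - 6\right) = 0 + 0 \left(- \frac{17}{3}\right) = 0 + 0 = 0$)
$\left(l + \frac{1}{-116 + 149}\right)^{2} = \left(0 + \frac{1}{-116 + 149}\right)^{2} = \left(0 + \frac{1}{33}\right)^{2} = \left(\frac{1}{33}\right)^{2} = \frac{1}{1089}$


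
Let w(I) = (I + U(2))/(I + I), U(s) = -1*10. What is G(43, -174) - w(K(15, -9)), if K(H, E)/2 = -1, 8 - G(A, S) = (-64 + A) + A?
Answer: -17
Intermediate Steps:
U(s) = -10
G(A, S) = 72 - 2*A (G(A, S) = 8 - ((-64 + A) + A) = 8 - (-64 + 2*A) = 8 + (64 - 2*A) = 72 - 2*A)
K(H, E) = -2 (K(H, E) = 2*(-1) = -2)
w(I) = (-10 + I)/(2*I) (w(I) = (I - 10)/(I + I) = (-10 + I)/((2*I)) = (-10 + I)*(1/(2*I)) = (-10 + I)/(2*I))
G(43, -174) - w(K(15, -9)) = (72 - 2*43) - (-10 - 2)/(2*(-2)) = (72 - 86) - (-1)*(-12)/(2*2) = -14 - 1*3 = -14 - 3 = -17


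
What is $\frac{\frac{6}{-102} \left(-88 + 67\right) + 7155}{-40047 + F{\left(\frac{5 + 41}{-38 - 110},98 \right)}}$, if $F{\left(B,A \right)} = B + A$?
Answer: $- \frac{9002544}{50256233} \approx -0.17913$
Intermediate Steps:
$F{\left(B,A \right)} = A + B$
$\frac{\frac{6}{-102} \left(-88 + 67\right) + 7155}{-40047 + F{\left(\frac{5 + 41}{-38 - 110},98 \right)}} = \frac{\frac{6}{-102} \left(-88 + 67\right) + 7155}{-40047 + \left(98 + \frac{5 + 41}{-38 - 110}\right)} = \frac{6 \left(- \frac{1}{102}\right) \left(-21\right) + 7155}{-40047 + \left(98 + \frac{46}{-148}\right)} = \frac{\left(- \frac{1}{17}\right) \left(-21\right) + 7155}{-40047 + \left(98 + 46 \left(- \frac{1}{148}\right)\right)} = \frac{\frac{21}{17} + 7155}{-40047 + \left(98 - \frac{23}{74}\right)} = \frac{121656}{17 \left(-40047 + \frac{7229}{74}\right)} = \frac{121656}{17 \left(- \frac{2956249}{74}\right)} = \frac{121656}{17} \left(- \frac{74}{2956249}\right) = - \frac{9002544}{50256233}$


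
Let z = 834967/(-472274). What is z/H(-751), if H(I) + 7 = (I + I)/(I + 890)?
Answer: 116060413/1168878150 ≈ 0.099292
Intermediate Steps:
z = -834967/472274 (z = 834967*(-1/472274) = -834967/472274 ≈ -1.7680)
H(I) = -7 + 2*I/(890 + I) (H(I) = -7 + (I + I)/(I + 890) = -7 + (2*I)/(890 + I) = -7 + 2*I/(890 + I))
z/H(-751) = -834967*(890 - 751)/(5*(-1246 - 1*(-751)))/472274 = -834967*139/(5*(-1246 + 751))/472274 = -834967/(472274*(5*(1/139)*(-495))) = -834967/(472274*(-2475/139)) = -834967/472274*(-139/2475) = 116060413/1168878150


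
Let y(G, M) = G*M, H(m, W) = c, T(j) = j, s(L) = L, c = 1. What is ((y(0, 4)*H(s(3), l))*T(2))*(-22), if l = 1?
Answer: 0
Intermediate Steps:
H(m, W) = 1
((y(0, 4)*H(s(3), l))*T(2))*(-22) = (((0*4)*1)*2)*(-22) = ((0*1)*2)*(-22) = (0*2)*(-22) = 0*(-22) = 0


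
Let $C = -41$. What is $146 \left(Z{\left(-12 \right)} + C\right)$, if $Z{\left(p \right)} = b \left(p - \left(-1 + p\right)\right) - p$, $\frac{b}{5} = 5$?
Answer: $-584$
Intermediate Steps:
$b = 25$ ($b = 5 \cdot 5 = 25$)
$Z{\left(p \right)} = 25 - p$ ($Z{\left(p \right)} = 25 \left(p - \left(-1 + p\right)\right) - p = 25 \cdot 1 - p = 25 - p$)
$146 \left(Z{\left(-12 \right)} + C\right) = 146 \left(\left(25 - -12\right) - 41\right) = 146 \left(\left(25 + 12\right) - 41\right) = 146 \left(37 - 41\right) = 146 \left(-4\right) = -584$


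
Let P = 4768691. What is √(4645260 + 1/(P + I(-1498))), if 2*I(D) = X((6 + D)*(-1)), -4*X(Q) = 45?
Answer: 2*√1690158170389046524001/38149483 ≈ 2155.3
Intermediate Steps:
X(Q) = -45/4 (X(Q) = -¼*45 = -45/4)
I(D) = -45/8 (I(D) = (½)*(-45/4) = -45/8)
√(4645260 + 1/(P + I(-1498))) = √(4645260 + 1/(4768691 - 45/8)) = √(4645260 + 1/(38149483/8)) = √(4645260 + 8/38149483) = √(177214267400588/38149483) = 2*√1690158170389046524001/38149483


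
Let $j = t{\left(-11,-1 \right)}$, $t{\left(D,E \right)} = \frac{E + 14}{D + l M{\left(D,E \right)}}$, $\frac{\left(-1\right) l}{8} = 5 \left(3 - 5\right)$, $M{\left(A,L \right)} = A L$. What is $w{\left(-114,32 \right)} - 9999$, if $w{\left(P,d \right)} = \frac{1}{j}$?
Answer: $- \frac{129118}{13} \approx -9932.2$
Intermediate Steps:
$l = 80$ ($l = - 8 \cdot 5 \left(3 - 5\right) = - 8 \cdot 5 \left(-2\right) = \left(-8\right) \left(-10\right) = 80$)
$t{\left(D,E \right)} = \frac{14 + E}{D + 80 D E}$ ($t{\left(D,E \right)} = \frac{E + 14}{D + 80 D E} = \frac{14 + E}{D + 80 D E}$)
$j = \frac{13}{869}$ ($j = \frac{14 - 1}{\left(-11\right) \left(1 + 80 \left(-1\right)\right)} = \left(- \frac{1}{11}\right) \frac{1}{1 - 80} \cdot 13 = \left(- \frac{1}{11}\right) \frac{1}{-79} \cdot 13 = \left(- \frac{1}{11}\right) \left(- \frac{1}{79}\right) 13 = \frac{13}{869} \approx 0.01496$)
$w{\left(P,d \right)} = \frac{869}{13}$ ($w{\left(P,d \right)} = \frac{1}{\frac{13}{869}} = \frac{869}{13}$)
$w{\left(-114,32 \right)} - 9999 = \frac{869}{13} - 9999 = - \frac{129118}{13}$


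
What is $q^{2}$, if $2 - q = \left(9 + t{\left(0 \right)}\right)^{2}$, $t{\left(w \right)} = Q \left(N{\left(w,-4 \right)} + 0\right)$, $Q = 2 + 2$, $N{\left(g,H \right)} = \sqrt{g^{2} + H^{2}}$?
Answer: $388129$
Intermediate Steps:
$N{\left(g,H \right)} = \sqrt{H^{2} + g^{2}}$
$Q = 4$
$t{\left(w \right)} = 4 \sqrt{16 + w^{2}}$ ($t{\left(w \right)} = 4 \left(\sqrt{\left(-4\right)^{2} + w^{2}} + 0\right) = 4 \left(\sqrt{16 + w^{2}} + 0\right) = 4 \sqrt{16 + w^{2}}$)
$q = -623$ ($q = 2 - \left(9 + 4 \sqrt{16 + 0^{2}}\right)^{2} = 2 - \left(9 + 4 \sqrt{16 + 0}\right)^{2} = 2 - \left(9 + 4 \sqrt{16}\right)^{2} = 2 - \left(9 + 4 \cdot 4\right)^{2} = 2 - \left(9 + 16\right)^{2} = 2 - 25^{2} = 2 - 625 = -623$)
$q^{2} = \left(-623\right)^{2} = 388129$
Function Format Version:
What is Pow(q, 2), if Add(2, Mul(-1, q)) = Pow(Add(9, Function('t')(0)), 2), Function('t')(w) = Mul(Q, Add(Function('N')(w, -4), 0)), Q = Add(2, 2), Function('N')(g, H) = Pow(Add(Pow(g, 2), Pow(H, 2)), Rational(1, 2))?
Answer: 388129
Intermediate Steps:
Function('N')(g, H) = Pow(Add(Pow(H, 2), Pow(g, 2)), Rational(1, 2))
Q = 4
Function('t')(w) = Mul(4, Pow(Add(16, Pow(w, 2)), Rational(1, 2))) (Function('t')(w) = Mul(4, Add(Pow(Add(Pow(-4, 2), Pow(w, 2)), Rational(1, 2)), 0)) = Mul(4, Add(Pow(Add(16, Pow(w, 2)), Rational(1, 2)), 0)) = Mul(4, Pow(Add(16, Pow(w, 2)), Rational(1, 2))))
q = -623 (q = Add(2, Mul(-1, Pow(Add(9, Mul(4, Pow(Add(16, Pow(0, 2)), Rational(1, 2)))), 2))) = Add(2, Mul(-1, Pow(Add(9, Mul(4, Pow(Add(16, 0), Rational(1, 2)))), 2))) = Add(2, Mul(-1, Pow(Add(9, Mul(4, Pow(16, Rational(1, 2)))), 2))) = Add(2, Mul(-1, Pow(Add(9, Mul(4, 4)), 2))) = Add(2, Mul(-1, Pow(Add(9, 16), 2))) = Add(2, Mul(-1, Pow(25, 2))) = Add(2, Mul(-1, 625)) = Add(2, -625) = -623)
Pow(q, 2) = Pow(-623, 2) = 388129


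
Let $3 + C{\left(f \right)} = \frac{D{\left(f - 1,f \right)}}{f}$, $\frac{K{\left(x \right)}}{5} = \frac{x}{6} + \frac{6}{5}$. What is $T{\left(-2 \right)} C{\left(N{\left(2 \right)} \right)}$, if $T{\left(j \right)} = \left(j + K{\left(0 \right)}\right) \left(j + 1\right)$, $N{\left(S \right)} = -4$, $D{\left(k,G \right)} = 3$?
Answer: $15$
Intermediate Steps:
$K{\left(x \right)} = 6 + \frac{5 x}{6}$ ($K{\left(x \right)} = 5 \left(\frac{x}{6} + \frac{6}{5}\right) = 5 \left(\frac{6}{5} + \frac{x}{6}\right) = 6 + \frac{5 x}{6}$)
$C{\left(f \right)} = -3 + \frac{3}{f}$
$T{\left(j \right)} = \left(1 + j\right) \left(6 + j\right)$ ($T{\left(j \right)} = \left(j + \left(6 + \frac{5}{6} \cdot 0\right)\right) \left(j + 1\right) = \left(j + \left(6 + 0\right)\right) \left(1 + j\right) = \left(j + 6\right) \left(1 + j\right) = \left(6 + j\right) \left(1 + j\right) = \left(1 + j\right) \left(6 + j\right)$)
$T{\left(-2 \right)} C{\left(N{\left(2 \right)} \right)} = \left(6 + \left(-2\right)^{2} + 7 \left(-2\right)\right) \left(-3 + \frac{3}{-4}\right) = \left(6 + 4 - 14\right) \left(-3 + 3 \left(- \frac{1}{4}\right)\right) = - 4 \left(-3 - \frac{3}{4}\right) = \left(-4\right) \left(- \frac{15}{4}\right) = 15$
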